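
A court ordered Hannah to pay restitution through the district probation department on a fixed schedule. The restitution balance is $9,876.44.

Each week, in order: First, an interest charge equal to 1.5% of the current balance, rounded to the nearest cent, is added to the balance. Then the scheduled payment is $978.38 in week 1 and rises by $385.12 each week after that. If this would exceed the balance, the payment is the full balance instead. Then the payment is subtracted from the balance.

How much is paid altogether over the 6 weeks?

Week 1: opening $9,876.44; interest $148.15 → $10,024.59; payment $978.38; balance $9,046.21
Week 2: opening $9,046.21; interest $135.69 → $9,181.90; payment $1,363.50; balance $7,818.40
Week 3: opening $7,818.40; interest $117.28 → $7,935.68; payment $1,748.62; balance $6,187.06
Week 4: opening $6,187.06; interest $92.81 → $6,279.87; payment $2,133.74; balance $4,146.13
Week 5: opening $4,146.13; interest $62.19 → $4,208.32; payment $2,518.86; balance $1,689.46
Week 6: opening $1,689.46; interest $25.34 → $1,714.80; payment $1,714.80; balance $0.00
Total paid: $10,457.90

$10,457.90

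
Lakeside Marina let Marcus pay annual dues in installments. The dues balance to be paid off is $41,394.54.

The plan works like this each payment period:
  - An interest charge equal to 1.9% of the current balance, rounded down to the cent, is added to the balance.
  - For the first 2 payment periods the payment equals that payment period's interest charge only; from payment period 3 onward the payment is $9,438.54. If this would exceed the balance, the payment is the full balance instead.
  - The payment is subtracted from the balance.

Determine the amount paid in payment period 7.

$5,897.41

# | Opening | Interest | Payment | End bal
1 | $41,394.54 | $786.49 | $786.49 | $41,394.54
2 | $41,394.54 | $786.49 | $786.49 | $41,394.54
3 | $41,394.54 | $786.49 | $9,438.54 | $32,742.49
4 | $32,742.49 | $622.10 | $9,438.54 | $23,926.05
5 | $23,926.05 | $454.59 | $9,438.54 | $14,942.10
6 | $14,942.10 | $283.89 | $9,438.54 | $5,787.45
7 | $5,787.45 | $109.96 | $5,897.41 | $0.00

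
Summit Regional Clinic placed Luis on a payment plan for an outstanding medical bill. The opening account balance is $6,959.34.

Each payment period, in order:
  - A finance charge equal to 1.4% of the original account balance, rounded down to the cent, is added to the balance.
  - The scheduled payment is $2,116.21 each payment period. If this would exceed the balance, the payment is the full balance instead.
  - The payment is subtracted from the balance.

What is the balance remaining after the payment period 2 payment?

Payment period 1: $6,959.34 +$97.43 interest = $7,056.77; pay $2,116.21 → $4,940.56
Payment period 2: $4,940.56 +$97.43 interest = $5,037.99; pay $2,116.21 → $2,921.78

$2,921.78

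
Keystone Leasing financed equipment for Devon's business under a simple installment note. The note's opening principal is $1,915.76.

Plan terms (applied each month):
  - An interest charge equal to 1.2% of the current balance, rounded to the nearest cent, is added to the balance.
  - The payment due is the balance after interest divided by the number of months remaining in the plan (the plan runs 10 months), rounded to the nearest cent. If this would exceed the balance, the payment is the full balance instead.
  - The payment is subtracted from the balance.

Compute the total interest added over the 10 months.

# | Opening | Interest | Payment | End bal
1 | $1,915.76 | $22.99 | $193.88 | $1,744.87
2 | $1,744.87 | $20.94 | $196.20 | $1,569.61
3 | $1,569.61 | $18.84 | $198.56 | $1,389.89
4 | $1,389.89 | $16.68 | $200.94 | $1,205.63
5 | $1,205.63 | $14.47 | $203.35 | $1,016.75
6 | $1,016.75 | $12.20 | $205.79 | $823.16
7 | $823.16 | $9.88 | $208.26 | $624.78
8 | $624.78 | $7.50 | $210.76 | $421.52
9 | $421.52 | $5.06 | $213.29 | $213.29
10 | $213.29 | $2.56 | $215.85 | $0.00
Total interest: $22.99 + $20.94 + $18.84 + $16.68 + $14.47 + $12.20 + $9.88 + $7.50 + $5.06 + $2.56 = $131.12

$131.12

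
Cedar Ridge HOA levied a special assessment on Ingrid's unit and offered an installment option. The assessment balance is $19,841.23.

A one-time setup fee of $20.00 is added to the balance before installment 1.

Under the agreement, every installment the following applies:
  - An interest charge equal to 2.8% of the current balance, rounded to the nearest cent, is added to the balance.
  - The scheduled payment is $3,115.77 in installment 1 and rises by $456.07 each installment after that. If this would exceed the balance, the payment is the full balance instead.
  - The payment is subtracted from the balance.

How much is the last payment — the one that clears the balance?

$1,681.50

Installment 1: opening $19,861.23; interest $556.11 → $20,417.34; payment $3,115.77; balance $17,301.57
Installment 2: opening $17,301.57; interest $484.44 → $17,786.01; payment $3,571.84; balance $14,214.17
Installment 3: opening $14,214.17; interest $398.00 → $14,612.17; payment $4,027.91; balance $10,584.26
Installment 4: opening $10,584.26; interest $296.36 → $10,880.62; payment $4,483.98; balance $6,396.64
Installment 5: opening $6,396.64; interest $179.11 → $6,575.75; payment $4,940.05; balance $1,635.70
Installment 6: opening $1,635.70; interest $45.80 → $1,681.50; payment $1,681.50; balance $0.00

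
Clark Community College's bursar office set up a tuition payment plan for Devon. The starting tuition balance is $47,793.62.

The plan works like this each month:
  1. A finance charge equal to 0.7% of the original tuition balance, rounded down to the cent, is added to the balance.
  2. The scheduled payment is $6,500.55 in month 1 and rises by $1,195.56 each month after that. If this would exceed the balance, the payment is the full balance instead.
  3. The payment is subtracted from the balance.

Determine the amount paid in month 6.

Month 1: $47,793.62 +$334.55 interest = $48,128.17; pay $6,500.55 → $41,627.62
Month 2: $41,627.62 +$334.55 interest = $41,962.17; pay $7,696.11 → $34,266.06
Month 3: $34,266.06 +$334.55 interest = $34,600.61; pay $8,891.67 → $25,708.94
Month 4: $25,708.94 +$334.55 interest = $26,043.49; pay $10,087.23 → $15,956.26
Month 5: $15,956.26 +$334.55 interest = $16,290.81; pay $11,282.79 → $5,008.02
Month 6: $5,008.02 +$334.55 interest = $5,342.57; pay $5,342.57 → $0.00

$5,342.57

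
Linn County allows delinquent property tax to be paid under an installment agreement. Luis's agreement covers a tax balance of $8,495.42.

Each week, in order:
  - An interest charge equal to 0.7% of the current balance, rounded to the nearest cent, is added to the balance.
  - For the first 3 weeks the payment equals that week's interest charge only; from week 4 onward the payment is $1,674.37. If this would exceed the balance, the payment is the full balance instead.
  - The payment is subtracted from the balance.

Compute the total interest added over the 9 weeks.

Week 1: $8,495.42 +$59.47 interest = $8,554.89; pay $59.47 → $8,495.42
Week 2: $8,495.42 +$59.47 interest = $8,554.89; pay $59.47 → $8,495.42
Week 3: $8,495.42 +$59.47 interest = $8,554.89; pay $59.47 → $8,495.42
Week 4: $8,495.42 +$59.47 interest = $8,554.89; pay $1,674.37 → $6,880.52
Week 5: $6,880.52 +$48.16 interest = $6,928.68; pay $1,674.37 → $5,254.31
Week 6: $5,254.31 +$36.78 interest = $5,291.09; pay $1,674.37 → $3,616.72
Week 7: $3,616.72 +$25.32 interest = $3,642.04; pay $1,674.37 → $1,967.67
Week 8: $1,967.67 +$13.77 interest = $1,981.44; pay $1,674.37 → $307.07
Week 9: $307.07 +$2.15 interest = $309.22; pay $309.22 → $0.00
Total interest: $59.47 + $59.47 + $59.47 + $59.47 + $48.16 + $36.78 + $25.32 + $13.77 + $2.15 = $364.06

$364.06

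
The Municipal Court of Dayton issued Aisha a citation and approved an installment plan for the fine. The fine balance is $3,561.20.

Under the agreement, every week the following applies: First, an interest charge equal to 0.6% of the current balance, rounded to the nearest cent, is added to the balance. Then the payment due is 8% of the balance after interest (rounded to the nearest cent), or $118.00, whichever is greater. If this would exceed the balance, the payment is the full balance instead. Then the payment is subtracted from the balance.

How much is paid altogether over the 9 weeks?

$1,930.67

# | Opening | Interest | Payment | End bal
1 | $3,561.20 | $21.37 | $286.61 | $3,295.96
2 | $3,295.96 | $19.78 | $265.26 | $3,050.48
3 | $3,050.48 | $18.30 | $245.50 | $2,823.28
4 | $2,823.28 | $16.94 | $227.22 | $2,613.00
5 | $2,613.00 | $15.68 | $210.29 | $2,418.39
6 | $2,418.39 | $14.51 | $194.63 | $2,238.27
7 | $2,238.27 | $13.43 | $180.14 | $2,071.56
8 | $2,071.56 | $12.43 | $166.72 | $1,917.27
9 | $1,917.27 | $11.50 | $154.30 | $1,774.47
Total paid: $1,930.67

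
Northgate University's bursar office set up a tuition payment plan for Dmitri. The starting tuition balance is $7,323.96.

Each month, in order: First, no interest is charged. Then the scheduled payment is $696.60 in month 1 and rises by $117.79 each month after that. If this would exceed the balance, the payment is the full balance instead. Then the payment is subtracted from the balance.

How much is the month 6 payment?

$1,285.55

Month 1: opening $7,323.96; payment $696.60; balance $6,627.36
Month 2: opening $6,627.36; payment $814.39; balance $5,812.97
Month 3: opening $5,812.97; payment $932.18; balance $4,880.79
Month 4: opening $4,880.79; payment $1,049.97; balance $3,830.82
Month 5: opening $3,830.82; payment $1,167.76; balance $2,663.06
Month 6: opening $2,663.06; payment $1,285.55; balance $1,377.51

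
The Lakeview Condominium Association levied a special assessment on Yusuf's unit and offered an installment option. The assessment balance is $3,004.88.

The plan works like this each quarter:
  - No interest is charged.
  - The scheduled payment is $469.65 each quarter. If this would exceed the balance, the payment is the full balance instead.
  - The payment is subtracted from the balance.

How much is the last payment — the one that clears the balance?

$186.98

Quarter 1: $3,004.88 − $469.65 → $2,535.23
Quarter 2: $2,535.23 − $469.65 → $2,065.58
Quarter 3: $2,065.58 − $469.65 → $1,595.93
Quarter 4: $1,595.93 − $469.65 → $1,126.28
Quarter 5: $1,126.28 − $469.65 → $656.63
Quarter 6: $656.63 − $469.65 → $186.98
Quarter 7: $186.98 − $186.98 → $0.00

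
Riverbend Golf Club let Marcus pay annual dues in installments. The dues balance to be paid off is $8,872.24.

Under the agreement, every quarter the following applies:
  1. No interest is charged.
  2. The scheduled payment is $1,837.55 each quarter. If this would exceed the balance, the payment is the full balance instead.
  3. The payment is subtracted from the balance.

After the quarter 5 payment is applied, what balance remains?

$0.00

Quarter 1: opening $8,872.24; payment $1,837.55; balance $7,034.69
Quarter 2: opening $7,034.69; payment $1,837.55; balance $5,197.14
Quarter 3: opening $5,197.14; payment $1,837.55; balance $3,359.59
Quarter 4: opening $3,359.59; payment $1,837.55; balance $1,522.04
Quarter 5: opening $1,522.04; payment $1,522.04; balance $0.00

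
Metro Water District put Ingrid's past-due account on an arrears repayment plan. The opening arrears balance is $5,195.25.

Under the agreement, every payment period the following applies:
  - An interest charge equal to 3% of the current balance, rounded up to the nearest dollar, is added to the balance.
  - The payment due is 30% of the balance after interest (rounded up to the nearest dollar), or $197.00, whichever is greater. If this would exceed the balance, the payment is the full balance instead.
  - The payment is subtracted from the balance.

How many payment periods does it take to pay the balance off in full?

Payment period 1: $5,195.25 +$156.00 interest = $5,351.25; pay $1,606.00 → $3,745.25
Payment period 2: $3,745.25 +$113.00 interest = $3,858.25; pay $1,158.00 → $2,700.25
Payment period 3: $2,700.25 +$82.00 interest = $2,782.25; pay $835.00 → $1,947.25
Payment period 4: $1,947.25 +$59.00 interest = $2,006.25; pay $602.00 → $1,404.25
Payment period 5: $1,404.25 +$43.00 interest = $1,447.25; pay $435.00 → $1,012.25
Payment period 6: $1,012.25 +$31.00 interest = $1,043.25; pay $313.00 → $730.25
Payment period 7: $730.25 +$22.00 interest = $752.25; pay $226.00 → $526.25
Payment period 8: $526.25 +$16.00 interest = $542.25; pay $197.00 → $345.25
Payment period 9: $345.25 +$11.00 interest = $356.25; pay $197.00 → $159.25
Payment period 10: $159.25 +$5.00 interest = $164.25; pay $164.25 → $0.00
Balance reaches $0.00 in payment period 10.

10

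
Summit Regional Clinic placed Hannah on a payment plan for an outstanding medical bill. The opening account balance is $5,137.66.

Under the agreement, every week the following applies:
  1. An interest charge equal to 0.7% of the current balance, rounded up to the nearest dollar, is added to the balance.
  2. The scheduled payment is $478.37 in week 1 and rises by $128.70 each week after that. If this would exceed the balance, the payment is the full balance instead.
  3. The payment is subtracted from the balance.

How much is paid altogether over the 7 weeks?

Week 1: opening $5,137.66; interest $36.00 → $5,173.66; payment $478.37; balance $4,695.29
Week 2: opening $4,695.29; interest $33.00 → $4,728.29; payment $607.07; balance $4,121.22
Week 3: opening $4,121.22; interest $29.00 → $4,150.22; payment $735.77; balance $3,414.45
Week 4: opening $3,414.45; interest $24.00 → $3,438.45; payment $864.47; balance $2,573.98
Week 5: opening $2,573.98; interest $19.00 → $2,592.98; payment $993.17; balance $1,599.81
Week 6: opening $1,599.81; interest $12.00 → $1,611.81; payment $1,121.87; balance $489.94
Week 7: opening $489.94; interest $4.00 → $493.94; payment $493.94; balance $0.00
Total paid: $5,294.66

$5,294.66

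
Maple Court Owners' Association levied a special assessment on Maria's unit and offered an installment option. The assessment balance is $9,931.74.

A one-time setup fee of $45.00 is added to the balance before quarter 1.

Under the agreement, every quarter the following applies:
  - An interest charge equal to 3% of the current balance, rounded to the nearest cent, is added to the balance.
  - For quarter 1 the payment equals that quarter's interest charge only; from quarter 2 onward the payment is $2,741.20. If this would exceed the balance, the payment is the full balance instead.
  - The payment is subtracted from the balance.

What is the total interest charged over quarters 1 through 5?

$1,048.11

Quarter 1: $9,976.74 +$299.30 interest = $10,276.04; pay $299.30 → $9,976.74
Quarter 2: $9,976.74 +$299.30 interest = $10,276.04; pay $2,741.20 → $7,534.84
Quarter 3: $7,534.84 +$226.05 interest = $7,760.89; pay $2,741.20 → $5,019.69
Quarter 4: $5,019.69 +$150.59 interest = $5,170.28; pay $2,741.20 → $2,429.08
Quarter 5: $2,429.08 +$72.87 interest = $2,501.95; pay $2,501.95 → $0.00
Total interest: $299.30 + $299.30 + $226.05 + $150.59 + $72.87 = $1,048.11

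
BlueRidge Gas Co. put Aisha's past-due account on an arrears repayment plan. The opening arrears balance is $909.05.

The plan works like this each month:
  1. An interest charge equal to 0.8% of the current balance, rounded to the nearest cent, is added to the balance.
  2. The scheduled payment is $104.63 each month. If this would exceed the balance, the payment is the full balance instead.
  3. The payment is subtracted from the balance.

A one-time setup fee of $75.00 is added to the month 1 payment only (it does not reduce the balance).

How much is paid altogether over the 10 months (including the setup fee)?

Month 1: $909.05 +$7.27 interest = $916.32; pay $104.63 (+ $75.00 fee) → $811.69
Month 2: $811.69 +$6.49 interest = $818.18; pay $104.63 → $713.55
Month 3: $713.55 +$5.71 interest = $719.26; pay $104.63 → $614.63
Month 4: $614.63 +$4.92 interest = $619.55; pay $104.63 → $514.92
Month 5: $514.92 +$4.12 interest = $519.04; pay $104.63 → $414.41
Month 6: $414.41 +$3.32 interest = $417.73; pay $104.63 → $313.10
Month 7: $313.10 +$2.50 interest = $315.60; pay $104.63 → $210.97
Month 8: $210.97 +$1.69 interest = $212.66; pay $104.63 → $108.03
Month 9: $108.03 +$0.86 interest = $108.89; pay $104.63 → $4.26
Month 10: $4.26 +$0.03 interest = $4.29; pay $4.29 → $0.00
Total paid: $1,020.96

$1,020.96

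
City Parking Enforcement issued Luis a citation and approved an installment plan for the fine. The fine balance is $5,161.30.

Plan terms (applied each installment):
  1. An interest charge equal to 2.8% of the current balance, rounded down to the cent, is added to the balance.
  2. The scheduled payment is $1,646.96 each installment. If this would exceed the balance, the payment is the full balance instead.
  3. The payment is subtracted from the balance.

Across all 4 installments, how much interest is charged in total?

$320.89

Installment 1: $5,161.30 +$144.51 interest = $5,305.81; pay $1,646.96 → $3,658.85
Installment 2: $3,658.85 +$102.44 interest = $3,761.29; pay $1,646.96 → $2,114.33
Installment 3: $2,114.33 +$59.20 interest = $2,173.53; pay $1,646.96 → $526.57
Installment 4: $526.57 +$14.74 interest = $541.31; pay $541.31 → $0.00
Total interest: $144.51 + $102.44 + $59.20 + $14.74 = $320.89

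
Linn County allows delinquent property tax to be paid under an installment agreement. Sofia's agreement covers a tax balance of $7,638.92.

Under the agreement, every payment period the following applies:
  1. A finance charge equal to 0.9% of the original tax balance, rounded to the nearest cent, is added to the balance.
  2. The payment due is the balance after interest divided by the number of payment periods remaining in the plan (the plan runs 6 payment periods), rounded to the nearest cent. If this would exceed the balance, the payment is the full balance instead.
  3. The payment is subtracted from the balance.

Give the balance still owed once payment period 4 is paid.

$2,676.93

Payment period 1: $7,638.92 +$68.75 interest = $7,707.67; pay $1,284.61 → $6,423.06
Payment period 2: $6,423.06 +$68.75 interest = $6,491.81; pay $1,298.36 → $5,193.45
Payment period 3: $5,193.45 +$68.75 interest = $5,262.20; pay $1,315.55 → $3,946.65
Payment period 4: $3,946.65 +$68.75 interest = $4,015.40; pay $1,338.47 → $2,676.93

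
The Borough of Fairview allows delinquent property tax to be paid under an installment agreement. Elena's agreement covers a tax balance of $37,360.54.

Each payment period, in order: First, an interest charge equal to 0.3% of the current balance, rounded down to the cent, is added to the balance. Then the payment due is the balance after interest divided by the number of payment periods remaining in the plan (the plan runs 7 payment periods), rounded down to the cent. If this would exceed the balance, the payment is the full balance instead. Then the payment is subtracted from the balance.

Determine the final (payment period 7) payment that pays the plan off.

$5,450.31

Payment period 1: opening $37,360.54; interest $112.08 → $37,472.62; payment $5,353.23; balance $32,119.39
Payment period 2: opening $32,119.39; interest $96.35 → $32,215.74; payment $5,369.29; balance $26,846.45
Payment period 3: opening $26,846.45; interest $80.53 → $26,926.98; payment $5,385.39; balance $21,541.59
Payment period 4: opening $21,541.59; interest $64.62 → $21,606.21; payment $5,401.55; balance $16,204.66
Payment period 5: opening $16,204.66; interest $48.61 → $16,253.27; payment $5,417.75; balance $10,835.52
Payment period 6: opening $10,835.52; interest $32.50 → $10,868.02; payment $5,434.01; balance $5,434.01
Payment period 7: opening $5,434.01; interest $16.30 → $5,450.31; payment $5,450.31; balance $0.00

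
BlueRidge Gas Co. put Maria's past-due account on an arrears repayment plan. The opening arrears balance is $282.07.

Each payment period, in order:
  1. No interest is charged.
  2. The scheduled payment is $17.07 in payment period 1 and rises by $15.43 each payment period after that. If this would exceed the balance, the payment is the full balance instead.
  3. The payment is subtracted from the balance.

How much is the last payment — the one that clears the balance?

$42.42

Payment period 1: $282.07 − $17.07 → $265.00
Payment period 2: $265.00 − $32.50 → $232.50
Payment period 3: $232.50 − $47.93 → $184.57
Payment period 4: $184.57 − $63.36 → $121.21
Payment period 5: $121.21 − $78.79 → $42.42
Payment period 6: $42.42 − $42.42 → $0.00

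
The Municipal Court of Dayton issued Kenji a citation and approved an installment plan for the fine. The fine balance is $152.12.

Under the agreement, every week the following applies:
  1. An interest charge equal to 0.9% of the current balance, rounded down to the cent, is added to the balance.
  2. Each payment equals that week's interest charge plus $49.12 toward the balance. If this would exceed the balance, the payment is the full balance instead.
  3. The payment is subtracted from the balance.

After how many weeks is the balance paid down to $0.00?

4

# | Opening | Interest | Payment | End bal
1 | $152.12 | $1.36 | $50.48 | $103.00
2 | $103.00 | $0.92 | $50.04 | $53.88
3 | $53.88 | $0.48 | $49.60 | $4.76
4 | $4.76 | $0.04 | $4.80 | $0.00
Balance reaches $0.00 in week 4.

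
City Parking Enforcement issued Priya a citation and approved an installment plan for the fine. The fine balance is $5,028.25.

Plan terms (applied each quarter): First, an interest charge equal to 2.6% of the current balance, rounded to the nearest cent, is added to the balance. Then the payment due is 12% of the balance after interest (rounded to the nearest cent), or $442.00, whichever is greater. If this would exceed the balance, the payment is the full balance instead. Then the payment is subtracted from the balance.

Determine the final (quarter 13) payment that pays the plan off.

$233.99

Quarter 1: opening $5,028.25; interest $130.73 → $5,158.98; payment $619.08; balance $4,539.90
Quarter 2: opening $4,539.90; interest $118.04 → $4,657.94; payment $558.95; balance $4,098.99
Quarter 3: opening $4,098.99; interest $106.57 → $4,205.56; payment $504.67; balance $3,700.89
Quarter 4: opening $3,700.89; interest $96.22 → $3,797.11; payment $455.65; balance $3,341.46
Quarter 5: opening $3,341.46; interest $86.88 → $3,428.34; payment $442.00; balance $2,986.34
Quarter 6: opening $2,986.34; interest $77.64 → $3,063.98; payment $442.00; balance $2,621.98
Quarter 7: opening $2,621.98; interest $68.17 → $2,690.15; payment $442.00; balance $2,248.15
Quarter 8: opening $2,248.15; interest $58.45 → $2,306.60; payment $442.00; balance $1,864.60
Quarter 9: opening $1,864.60; interest $48.48 → $1,913.08; payment $442.00; balance $1,471.08
Quarter 10: opening $1,471.08; interest $38.25 → $1,509.33; payment $442.00; balance $1,067.33
Quarter 11: opening $1,067.33; interest $27.75 → $1,095.08; payment $442.00; balance $653.08
Quarter 12: opening $653.08; interest $16.98 → $670.06; payment $442.00; balance $228.06
Quarter 13: opening $228.06; interest $5.93 → $233.99; payment $233.99; balance $0.00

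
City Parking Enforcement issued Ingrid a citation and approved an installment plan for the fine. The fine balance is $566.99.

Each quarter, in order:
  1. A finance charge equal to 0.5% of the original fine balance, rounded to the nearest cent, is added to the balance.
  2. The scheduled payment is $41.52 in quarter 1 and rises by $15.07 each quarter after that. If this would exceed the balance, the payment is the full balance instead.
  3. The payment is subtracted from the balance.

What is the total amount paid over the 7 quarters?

$586.80

Quarter 1: opening $566.99; interest $2.83 → $569.82; payment $41.52; balance $528.30
Quarter 2: opening $528.30; interest $2.83 → $531.13; payment $56.59; balance $474.54
Quarter 3: opening $474.54; interest $2.83 → $477.37; payment $71.66; balance $405.71
Quarter 4: opening $405.71; interest $2.83 → $408.54; payment $86.73; balance $321.81
Quarter 5: opening $321.81; interest $2.83 → $324.64; payment $101.80; balance $222.84
Quarter 6: opening $222.84; interest $2.83 → $225.67; payment $116.87; balance $108.80
Quarter 7: opening $108.80; interest $2.83 → $111.63; payment $111.63; balance $0.00
Total paid: $586.80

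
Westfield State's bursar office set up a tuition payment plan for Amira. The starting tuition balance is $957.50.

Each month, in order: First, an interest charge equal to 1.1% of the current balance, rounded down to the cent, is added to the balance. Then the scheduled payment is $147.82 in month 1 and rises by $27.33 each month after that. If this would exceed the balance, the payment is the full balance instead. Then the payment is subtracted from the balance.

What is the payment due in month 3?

$202.48

# | Opening | Interest | Payment | End bal
1 | $957.50 | $10.53 | $147.82 | $820.21
2 | $820.21 | $9.02 | $175.15 | $654.08
3 | $654.08 | $7.19 | $202.48 | $458.79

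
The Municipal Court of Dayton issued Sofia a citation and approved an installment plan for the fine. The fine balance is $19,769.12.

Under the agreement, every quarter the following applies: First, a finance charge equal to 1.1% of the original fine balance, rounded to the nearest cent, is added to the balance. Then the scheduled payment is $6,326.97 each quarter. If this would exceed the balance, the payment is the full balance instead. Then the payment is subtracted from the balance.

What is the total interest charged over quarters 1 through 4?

$869.84

Quarter 1: opening $19,769.12; interest $217.46 → $19,986.58; payment $6,326.97; balance $13,659.61
Quarter 2: opening $13,659.61; interest $217.46 → $13,877.07; payment $6,326.97; balance $7,550.10
Quarter 3: opening $7,550.10; interest $217.46 → $7,767.56; payment $6,326.97; balance $1,440.59
Quarter 4: opening $1,440.59; interest $217.46 → $1,658.05; payment $1,658.05; balance $0.00
Total interest: $217.46 + $217.46 + $217.46 + $217.46 = $869.84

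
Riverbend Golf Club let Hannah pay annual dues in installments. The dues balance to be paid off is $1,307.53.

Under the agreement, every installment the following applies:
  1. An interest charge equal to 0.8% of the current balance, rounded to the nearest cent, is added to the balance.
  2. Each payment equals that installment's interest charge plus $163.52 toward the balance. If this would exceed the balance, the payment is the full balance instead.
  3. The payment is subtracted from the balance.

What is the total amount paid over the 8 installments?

# | Opening | Interest | Payment | End bal
1 | $1,307.53 | $10.46 | $173.98 | $1,144.01
2 | $1,144.01 | $9.15 | $172.67 | $980.49
3 | $980.49 | $7.84 | $171.36 | $816.97
4 | $816.97 | $6.54 | $170.06 | $653.45
5 | $653.45 | $5.23 | $168.75 | $489.93
6 | $489.93 | $3.92 | $167.44 | $326.41
7 | $326.41 | $2.61 | $166.13 | $162.89
8 | $162.89 | $1.30 | $164.19 | $0.00
Total paid: $1,354.58

$1,354.58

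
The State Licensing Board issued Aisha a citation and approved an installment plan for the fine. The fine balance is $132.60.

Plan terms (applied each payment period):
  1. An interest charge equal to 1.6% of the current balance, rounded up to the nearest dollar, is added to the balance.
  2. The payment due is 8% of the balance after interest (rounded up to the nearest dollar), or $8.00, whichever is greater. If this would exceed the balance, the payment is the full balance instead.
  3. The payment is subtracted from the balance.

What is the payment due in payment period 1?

$11.00

Payment period 1: opening $132.60; interest $3.00 → $135.60; payment $11.00; balance $124.60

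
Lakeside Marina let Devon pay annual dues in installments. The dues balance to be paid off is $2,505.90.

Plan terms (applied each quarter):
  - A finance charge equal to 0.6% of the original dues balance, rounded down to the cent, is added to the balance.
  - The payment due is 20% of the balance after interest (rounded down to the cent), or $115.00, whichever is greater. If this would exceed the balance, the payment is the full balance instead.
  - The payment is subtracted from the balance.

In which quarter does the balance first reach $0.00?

Quarter 1: opening $2,505.90; interest $15.03 → $2,520.93; payment $504.18; balance $2,016.75
Quarter 2: opening $2,016.75; interest $15.03 → $2,031.78; payment $406.35; balance $1,625.43
Quarter 3: opening $1,625.43; interest $15.03 → $1,640.46; payment $328.09; balance $1,312.37
Quarter 4: opening $1,312.37; interest $15.03 → $1,327.40; payment $265.48; balance $1,061.92
Quarter 5: opening $1,061.92; interest $15.03 → $1,076.95; payment $215.39; balance $861.56
Quarter 6: opening $861.56; interest $15.03 → $876.59; payment $175.31; balance $701.28
Quarter 7: opening $701.28; interest $15.03 → $716.31; payment $143.26; balance $573.05
Quarter 8: opening $573.05; interest $15.03 → $588.08; payment $117.61; balance $470.47
Quarter 9: opening $470.47; interest $15.03 → $485.50; payment $115.00; balance $370.50
Quarter 10: opening $370.50; interest $15.03 → $385.53; payment $115.00; balance $270.53
Quarter 11: opening $270.53; interest $15.03 → $285.56; payment $115.00; balance $170.56
Quarter 12: opening $170.56; interest $15.03 → $185.59; payment $115.00; balance $70.59
Quarter 13: opening $70.59; interest $15.03 → $85.62; payment $85.62; balance $0.00
Balance reaches $0.00 in quarter 13.

13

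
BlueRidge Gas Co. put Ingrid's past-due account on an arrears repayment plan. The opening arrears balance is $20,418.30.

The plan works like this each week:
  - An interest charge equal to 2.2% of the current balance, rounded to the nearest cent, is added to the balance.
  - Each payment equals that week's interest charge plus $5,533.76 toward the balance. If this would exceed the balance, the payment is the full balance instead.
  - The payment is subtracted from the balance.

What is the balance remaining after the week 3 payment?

Week 1: $20,418.30 +$449.20 interest = $20,867.50; pay $5,982.96 → $14,884.54
Week 2: $14,884.54 +$327.46 interest = $15,212.00; pay $5,861.22 → $9,350.78
Week 3: $9,350.78 +$205.72 interest = $9,556.50; pay $5,739.48 → $3,817.02

$3,817.02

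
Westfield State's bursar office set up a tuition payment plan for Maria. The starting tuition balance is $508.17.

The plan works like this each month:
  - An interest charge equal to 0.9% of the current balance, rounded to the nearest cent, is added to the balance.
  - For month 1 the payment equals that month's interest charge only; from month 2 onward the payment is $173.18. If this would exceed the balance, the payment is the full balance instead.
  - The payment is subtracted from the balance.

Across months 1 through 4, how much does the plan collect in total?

$521.89

Month 1: opening $508.17; interest $4.57 → $512.74; payment $4.57; balance $508.17
Month 2: opening $508.17; interest $4.57 → $512.74; payment $173.18; balance $339.56
Month 3: opening $339.56; interest $3.06 → $342.62; payment $173.18; balance $169.44
Month 4: opening $169.44; interest $1.52 → $170.96; payment $170.96; balance $0.00
Total paid: $521.89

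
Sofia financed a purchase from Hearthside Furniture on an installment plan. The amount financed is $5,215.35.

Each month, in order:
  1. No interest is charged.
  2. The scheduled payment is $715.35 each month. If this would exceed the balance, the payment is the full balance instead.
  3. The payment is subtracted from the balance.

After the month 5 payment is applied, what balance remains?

Month 1: opening $5,215.35; payment $715.35; balance $4,500.00
Month 2: opening $4,500.00; payment $715.35; balance $3,784.65
Month 3: opening $3,784.65; payment $715.35; balance $3,069.30
Month 4: opening $3,069.30; payment $715.35; balance $2,353.95
Month 5: opening $2,353.95; payment $715.35; balance $1,638.60

$1,638.60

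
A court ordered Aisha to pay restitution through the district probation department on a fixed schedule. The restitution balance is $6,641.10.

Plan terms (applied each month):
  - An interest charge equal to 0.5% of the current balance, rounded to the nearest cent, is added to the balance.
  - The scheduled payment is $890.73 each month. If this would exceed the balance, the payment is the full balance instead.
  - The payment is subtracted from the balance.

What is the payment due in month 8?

$550.39

# | Opening | Interest | Payment | End bal
1 | $6,641.10 | $33.21 | $890.73 | $5,783.58
2 | $5,783.58 | $28.92 | $890.73 | $4,921.77
3 | $4,921.77 | $24.61 | $890.73 | $4,055.65
4 | $4,055.65 | $20.28 | $890.73 | $3,185.20
5 | $3,185.20 | $15.93 | $890.73 | $2,310.40
6 | $2,310.40 | $11.55 | $890.73 | $1,431.22
7 | $1,431.22 | $7.16 | $890.73 | $547.65
8 | $547.65 | $2.74 | $550.39 | $0.00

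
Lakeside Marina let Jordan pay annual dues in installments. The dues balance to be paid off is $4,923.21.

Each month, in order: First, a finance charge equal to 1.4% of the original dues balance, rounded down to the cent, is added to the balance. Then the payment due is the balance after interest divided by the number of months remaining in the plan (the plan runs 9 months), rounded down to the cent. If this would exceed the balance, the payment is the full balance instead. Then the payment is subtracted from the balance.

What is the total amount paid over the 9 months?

Month 1: $4,923.21 +$68.92 interest = $4,992.13; pay $554.68 → $4,437.45
Month 2: $4,437.45 +$68.92 interest = $4,506.37; pay $563.29 → $3,943.08
Month 3: $3,943.08 +$68.92 interest = $4,012.00; pay $573.14 → $3,438.86
Month 4: $3,438.86 +$68.92 interest = $3,507.78; pay $584.63 → $2,923.15
Month 5: $2,923.15 +$68.92 interest = $2,992.07; pay $598.41 → $2,393.66
Month 6: $2,393.66 +$68.92 interest = $2,462.58; pay $615.64 → $1,846.94
Month 7: $1,846.94 +$68.92 interest = $1,915.86; pay $638.62 → $1,277.24
Month 8: $1,277.24 +$68.92 interest = $1,346.16; pay $673.08 → $673.08
Month 9: $673.08 +$68.92 interest = $742.00; pay $742.00 → $0.00
Total paid: $5,543.49

$5,543.49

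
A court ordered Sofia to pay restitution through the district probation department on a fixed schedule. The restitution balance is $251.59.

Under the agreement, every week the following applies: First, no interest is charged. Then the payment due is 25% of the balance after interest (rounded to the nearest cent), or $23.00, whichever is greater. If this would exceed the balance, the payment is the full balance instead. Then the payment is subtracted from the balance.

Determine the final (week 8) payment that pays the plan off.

$10.60

# | Opening | Payment | End bal
1 | $251.59 | $62.90 | $188.69
2 | $188.69 | $47.17 | $141.52
3 | $141.52 | $35.38 | $106.14
4 | $106.14 | $26.54 | $79.60
5 | $79.60 | $23.00 | $56.60
6 | $56.60 | $23.00 | $33.60
7 | $33.60 | $23.00 | $10.60
8 | $10.60 | $10.60 | $0.00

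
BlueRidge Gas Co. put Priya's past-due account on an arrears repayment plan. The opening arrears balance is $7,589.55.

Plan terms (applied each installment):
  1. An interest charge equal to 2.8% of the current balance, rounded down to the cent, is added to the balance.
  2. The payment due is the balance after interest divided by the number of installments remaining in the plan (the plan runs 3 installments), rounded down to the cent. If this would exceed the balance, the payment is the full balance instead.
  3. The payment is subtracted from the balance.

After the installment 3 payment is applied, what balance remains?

$0.00

Installment 1: opening $7,589.55; interest $212.50 → $7,802.05; payment $2,600.68; balance $5,201.37
Installment 2: opening $5,201.37; interest $145.63 → $5,347.00; payment $2,673.50; balance $2,673.50
Installment 3: opening $2,673.50; interest $74.85 → $2,748.35; payment $2,748.35; balance $0.00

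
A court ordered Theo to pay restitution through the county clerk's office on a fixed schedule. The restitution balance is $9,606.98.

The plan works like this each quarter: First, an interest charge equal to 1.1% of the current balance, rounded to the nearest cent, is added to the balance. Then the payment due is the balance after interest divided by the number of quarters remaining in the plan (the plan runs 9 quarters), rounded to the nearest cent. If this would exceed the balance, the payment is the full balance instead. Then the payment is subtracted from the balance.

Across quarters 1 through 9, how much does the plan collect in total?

$10,151.18

Quarter 1: $9,606.98 +$105.68 interest = $9,712.66; pay $1,079.18 → $8,633.48
Quarter 2: $8,633.48 +$94.97 interest = $8,728.45; pay $1,091.06 → $7,637.39
Quarter 3: $7,637.39 +$84.01 interest = $7,721.40; pay $1,103.06 → $6,618.34
Quarter 4: $6,618.34 +$72.80 interest = $6,691.14; pay $1,115.19 → $5,575.95
Quarter 5: $5,575.95 +$61.34 interest = $5,637.29; pay $1,127.46 → $4,509.83
Quarter 6: $4,509.83 +$49.61 interest = $4,559.44; pay $1,139.86 → $3,419.58
Quarter 7: $3,419.58 +$37.62 interest = $3,457.20; pay $1,152.40 → $2,304.80
Quarter 8: $2,304.80 +$25.35 interest = $2,330.15; pay $1,165.08 → $1,165.07
Quarter 9: $1,165.07 +$12.82 interest = $1,177.89; pay $1,177.89 → $0.00
Total paid: $10,151.18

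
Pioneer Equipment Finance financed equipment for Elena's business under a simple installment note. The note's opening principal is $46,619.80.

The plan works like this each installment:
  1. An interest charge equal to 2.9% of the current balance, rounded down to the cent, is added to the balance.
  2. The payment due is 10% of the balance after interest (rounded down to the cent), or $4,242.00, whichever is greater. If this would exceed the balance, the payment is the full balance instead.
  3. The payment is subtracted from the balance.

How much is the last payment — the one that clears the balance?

$727.21

# | Opening | Interest | Payment | End bal
1 | $46,619.80 | $1,351.97 | $4,797.17 | $43,174.60
2 | $43,174.60 | $1,252.06 | $4,442.66 | $39,984.00
3 | $39,984.00 | $1,159.53 | $4,242.00 | $36,901.53
4 | $36,901.53 | $1,070.14 | $4,242.00 | $33,729.67
5 | $33,729.67 | $978.16 | $4,242.00 | $30,465.83
6 | $30,465.83 | $883.50 | $4,242.00 | $27,107.33
7 | $27,107.33 | $786.11 | $4,242.00 | $23,651.44
8 | $23,651.44 | $685.89 | $4,242.00 | $20,095.33
9 | $20,095.33 | $582.76 | $4,242.00 | $16,436.09
10 | $16,436.09 | $476.64 | $4,242.00 | $12,670.73
11 | $12,670.73 | $367.45 | $4,242.00 | $8,796.18
12 | $8,796.18 | $255.08 | $4,242.00 | $4,809.26
13 | $4,809.26 | $139.46 | $4,242.00 | $706.72
14 | $706.72 | $20.49 | $727.21 | $0.00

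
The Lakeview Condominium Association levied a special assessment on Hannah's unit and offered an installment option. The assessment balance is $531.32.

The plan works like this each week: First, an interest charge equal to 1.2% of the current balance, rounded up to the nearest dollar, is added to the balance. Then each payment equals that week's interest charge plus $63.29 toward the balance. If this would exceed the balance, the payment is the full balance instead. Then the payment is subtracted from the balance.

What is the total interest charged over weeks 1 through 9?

Week 1: $531.32 +$7.00 interest = $538.32; pay $70.29 → $468.03
Week 2: $468.03 +$6.00 interest = $474.03; pay $69.29 → $404.74
Week 3: $404.74 +$5.00 interest = $409.74; pay $68.29 → $341.45
Week 4: $341.45 +$5.00 interest = $346.45; pay $68.29 → $278.16
Week 5: $278.16 +$4.00 interest = $282.16; pay $67.29 → $214.87
Week 6: $214.87 +$3.00 interest = $217.87; pay $66.29 → $151.58
Week 7: $151.58 +$2.00 interest = $153.58; pay $65.29 → $88.29
Week 8: $88.29 +$2.00 interest = $90.29; pay $65.29 → $25.00
Week 9: $25.00 +$1.00 interest = $26.00; pay $26.00 → $0.00
Total interest: $7.00 + $6.00 + $5.00 + $5.00 + $4.00 + $3.00 + $2.00 + $2.00 + $1.00 = $35.00

$35.00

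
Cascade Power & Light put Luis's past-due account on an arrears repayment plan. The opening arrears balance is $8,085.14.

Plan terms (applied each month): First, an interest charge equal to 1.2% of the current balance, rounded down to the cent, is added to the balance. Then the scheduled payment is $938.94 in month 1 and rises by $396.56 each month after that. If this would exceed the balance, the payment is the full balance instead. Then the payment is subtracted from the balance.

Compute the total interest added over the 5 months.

$334.96

Month 1: opening $8,085.14; interest $97.02 → $8,182.16; payment $938.94; balance $7,243.22
Month 2: opening $7,243.22; interest $86.91 → $7,330.13; payment $1,335.50; balance $5,994.63
Month 3: opening $5,994.63; interest $71.93 → $6,066.56; payment $1,732.06; balance $4,334.50
Month 4: opening $4,334.50; interest $52.01 → $4,386.51; payment $2,128.62; balance $2,257.89
Month 5: opening $2,257.89; interest $27.09 → $2,284.98; payment $2,284.98; balance $0.00
Total interest: $97.02 + $86.91 + $71.93 + $52.01 + $27.09 = $334.96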